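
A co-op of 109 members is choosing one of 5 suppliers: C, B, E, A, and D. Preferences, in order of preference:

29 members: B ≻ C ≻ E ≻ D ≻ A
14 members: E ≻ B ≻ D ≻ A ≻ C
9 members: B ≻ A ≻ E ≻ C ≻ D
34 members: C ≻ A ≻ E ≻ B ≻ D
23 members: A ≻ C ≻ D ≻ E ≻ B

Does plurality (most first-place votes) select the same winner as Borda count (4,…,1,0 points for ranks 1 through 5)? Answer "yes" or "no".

no

Plurality — first-place votes: C 34, B 38, E 14, A 23, D 0. Winner: B.
Borda — scores: C 301, B 228, E 223, A 235, D 103. Winner: C.
The two methods disagree.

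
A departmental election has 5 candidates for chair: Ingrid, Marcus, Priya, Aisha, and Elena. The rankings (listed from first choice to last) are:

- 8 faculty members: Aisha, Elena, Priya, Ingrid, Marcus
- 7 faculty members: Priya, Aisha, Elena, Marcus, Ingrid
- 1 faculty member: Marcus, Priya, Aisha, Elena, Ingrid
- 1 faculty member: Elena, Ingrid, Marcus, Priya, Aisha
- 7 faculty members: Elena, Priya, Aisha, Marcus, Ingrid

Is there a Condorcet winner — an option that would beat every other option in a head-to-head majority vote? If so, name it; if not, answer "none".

Checking pairwise contests:
Marcus beats Ingrid 15–9.
Priya beats Marcus 22–2.
Elena beats Priya 16–8.
Priya beats Aisha 16–8.
Aisha beats Elena 16–8.
Every option loses at least one head-to-head, so there is no Condorcet winner.

none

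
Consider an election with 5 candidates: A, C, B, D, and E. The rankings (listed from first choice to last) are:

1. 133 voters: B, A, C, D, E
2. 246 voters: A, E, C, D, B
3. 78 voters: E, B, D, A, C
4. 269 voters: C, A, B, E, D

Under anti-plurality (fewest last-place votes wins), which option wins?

Last-place votes: A 0, C 78, B 246, D 269, E 133.
A is ranked last by the fewest voters, so A wins.

A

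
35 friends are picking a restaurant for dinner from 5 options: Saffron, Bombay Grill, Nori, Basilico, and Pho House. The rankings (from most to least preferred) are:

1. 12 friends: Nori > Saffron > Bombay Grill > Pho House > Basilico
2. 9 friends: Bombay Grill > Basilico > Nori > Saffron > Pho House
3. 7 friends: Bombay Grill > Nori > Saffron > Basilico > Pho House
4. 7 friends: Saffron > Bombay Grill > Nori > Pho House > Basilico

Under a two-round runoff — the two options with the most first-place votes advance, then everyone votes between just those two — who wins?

Round 1 first-place votes: Saffron 7, Bombay Grill 16, Nori 12, Basilico 0, Pho House 0.
Bombay Grill and Nori advance.
Runoff: Bombay Grill is preferred to Nori by 23 voters; Nori by 12.
Bombay Grill wins the runoff.

Bombay Grill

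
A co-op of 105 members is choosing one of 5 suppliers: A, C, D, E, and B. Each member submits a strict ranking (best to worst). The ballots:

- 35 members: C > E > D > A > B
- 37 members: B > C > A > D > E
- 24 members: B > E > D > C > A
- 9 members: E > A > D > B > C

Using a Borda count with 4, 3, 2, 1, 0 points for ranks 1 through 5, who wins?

C

A: 35·1 + 37·2 + 24·0 + 9·3 = 136
C: 35·4 + 37·3 + 24·1 + 9·0 = 275
D: 35·2 + 37·1 + 24·2 + 9·2 = 173
E: 35·3 + 37·0 + 24·3 + 9·4 = 213
B: 35·0 + 37·4 + 24·4 + 9·1 = 253
C has the highest Borda score (275).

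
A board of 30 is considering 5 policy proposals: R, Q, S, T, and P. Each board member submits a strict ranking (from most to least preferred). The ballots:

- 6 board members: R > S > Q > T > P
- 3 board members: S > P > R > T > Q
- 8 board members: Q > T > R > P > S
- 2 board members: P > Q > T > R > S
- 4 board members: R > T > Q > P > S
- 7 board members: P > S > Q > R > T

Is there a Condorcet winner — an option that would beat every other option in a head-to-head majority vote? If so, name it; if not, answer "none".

none

Checking pairwise contests:
Q beats R 17–13.
S beats Q 16–14.
R beats S 20–10.
R beats T 20–10.
R beats P 18–12.
Every option loses at least one head-to-head, so there is no Condorcet winner.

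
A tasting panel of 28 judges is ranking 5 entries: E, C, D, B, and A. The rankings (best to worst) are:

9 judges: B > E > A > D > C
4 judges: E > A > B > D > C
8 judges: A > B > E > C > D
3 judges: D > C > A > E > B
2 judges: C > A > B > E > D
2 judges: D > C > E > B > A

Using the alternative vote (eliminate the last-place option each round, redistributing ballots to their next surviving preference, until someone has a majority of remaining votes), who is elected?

A

Round 1: E 4, C 2, D 5, B 9, A 8. Eliminate C.
Round 2: E 4, D 5, B 9, A 10. Eliminate E.
Round 3: D 5, B 9, A 14. Eliminate D.
Round 4: B 11, A 17. A has a majority.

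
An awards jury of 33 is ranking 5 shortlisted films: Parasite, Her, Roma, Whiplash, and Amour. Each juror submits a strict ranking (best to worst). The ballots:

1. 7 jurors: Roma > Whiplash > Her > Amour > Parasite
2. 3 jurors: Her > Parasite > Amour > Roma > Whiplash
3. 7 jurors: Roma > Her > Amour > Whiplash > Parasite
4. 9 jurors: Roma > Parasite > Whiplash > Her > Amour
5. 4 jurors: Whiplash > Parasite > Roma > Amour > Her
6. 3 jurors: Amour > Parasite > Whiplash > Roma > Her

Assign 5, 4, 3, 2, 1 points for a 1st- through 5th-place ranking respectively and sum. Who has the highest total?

Parasite: 7·1 + 3·4 + 7·1 + 9·4 + 4·4 + 3·4 = 90
Her: 7·3 + 3·5 + 7·4 + 9·2 + 4·1 + 3·1 = 89
Roma: 7·5 + 3·2 + 7·5 + 9·5 + 4·3 + 3·2 = 139
Whiplash: 7·4 + 3·1 + 7·2 + 9·3 + 4·5 + 3·3 = 101
Amour: 7·2 + 3·3 + 7·3 + 9·1 + 4·2 + 3·5 = 76
Roma has the highest Borda score (139).

Roma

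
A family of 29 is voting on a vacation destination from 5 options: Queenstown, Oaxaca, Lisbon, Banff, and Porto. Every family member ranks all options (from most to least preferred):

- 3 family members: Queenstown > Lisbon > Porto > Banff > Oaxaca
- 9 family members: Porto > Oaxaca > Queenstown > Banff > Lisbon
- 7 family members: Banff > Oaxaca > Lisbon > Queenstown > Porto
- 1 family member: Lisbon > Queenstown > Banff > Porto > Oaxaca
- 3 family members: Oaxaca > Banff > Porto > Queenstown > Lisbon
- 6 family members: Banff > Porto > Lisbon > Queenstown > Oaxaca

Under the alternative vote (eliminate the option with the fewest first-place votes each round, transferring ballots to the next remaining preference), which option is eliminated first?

Round 1: Queenstown 3, Oaxaca 3, Lisbon 1, Banff 13, Porto 9. Eliminate Lisbon.

Lisbon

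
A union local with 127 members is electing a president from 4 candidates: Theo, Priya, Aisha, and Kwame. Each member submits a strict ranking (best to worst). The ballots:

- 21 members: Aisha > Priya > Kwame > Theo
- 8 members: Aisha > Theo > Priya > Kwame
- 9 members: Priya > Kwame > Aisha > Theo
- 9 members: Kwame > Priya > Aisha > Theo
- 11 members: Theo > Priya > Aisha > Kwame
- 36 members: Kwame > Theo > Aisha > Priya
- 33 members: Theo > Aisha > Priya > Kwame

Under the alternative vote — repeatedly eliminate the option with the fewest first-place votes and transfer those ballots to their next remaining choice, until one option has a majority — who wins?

Kwame

Round 1: Theo 44, Priya 9, Aisha 29, Kwame 45. Eliminate Priya.
Round 2: Theo 44, Aisha 29, Kwame 54. Eliminate Aisha.
Round 3: Theo 52, Kwame 75. Kwame has a majority.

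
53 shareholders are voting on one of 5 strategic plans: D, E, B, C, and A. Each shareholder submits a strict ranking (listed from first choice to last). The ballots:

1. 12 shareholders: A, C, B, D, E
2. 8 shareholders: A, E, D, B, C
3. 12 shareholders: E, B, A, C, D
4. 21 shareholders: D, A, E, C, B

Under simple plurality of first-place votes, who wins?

First-place votes: D 21, E 12, B 0, C 0, A 20.
D has the most first-place votes.

D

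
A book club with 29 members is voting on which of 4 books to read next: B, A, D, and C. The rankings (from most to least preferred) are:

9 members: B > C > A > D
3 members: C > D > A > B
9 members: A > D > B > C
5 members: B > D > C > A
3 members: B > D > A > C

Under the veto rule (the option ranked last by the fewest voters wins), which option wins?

B

Last-place votes: B 3, A 5, D 9, C 12.
B is ranked last by the fewest voters, so B wins.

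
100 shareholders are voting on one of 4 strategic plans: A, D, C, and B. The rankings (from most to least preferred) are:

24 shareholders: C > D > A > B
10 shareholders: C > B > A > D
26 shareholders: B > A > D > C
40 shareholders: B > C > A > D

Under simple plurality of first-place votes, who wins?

First-place votes: A 0, D 0, C 34, B 66.
B has the most first-place votes.

B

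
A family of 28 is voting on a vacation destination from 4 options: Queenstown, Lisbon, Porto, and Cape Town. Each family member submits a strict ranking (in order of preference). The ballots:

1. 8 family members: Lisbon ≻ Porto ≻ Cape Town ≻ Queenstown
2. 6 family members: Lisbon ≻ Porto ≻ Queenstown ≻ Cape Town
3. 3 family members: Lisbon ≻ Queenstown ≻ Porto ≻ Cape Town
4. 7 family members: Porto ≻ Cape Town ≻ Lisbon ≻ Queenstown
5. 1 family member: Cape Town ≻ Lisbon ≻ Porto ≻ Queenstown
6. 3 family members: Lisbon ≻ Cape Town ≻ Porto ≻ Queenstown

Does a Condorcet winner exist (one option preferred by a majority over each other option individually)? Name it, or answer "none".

Lisbon

Lisbon vs Queenstown: 28–0 for Lisbon.
Lisbon vs Porto: 21–7 for Lisbon.
Lisbon vs Cape Town: 20–8 for Lisbon.
Lisbon beats every other option head-to-head.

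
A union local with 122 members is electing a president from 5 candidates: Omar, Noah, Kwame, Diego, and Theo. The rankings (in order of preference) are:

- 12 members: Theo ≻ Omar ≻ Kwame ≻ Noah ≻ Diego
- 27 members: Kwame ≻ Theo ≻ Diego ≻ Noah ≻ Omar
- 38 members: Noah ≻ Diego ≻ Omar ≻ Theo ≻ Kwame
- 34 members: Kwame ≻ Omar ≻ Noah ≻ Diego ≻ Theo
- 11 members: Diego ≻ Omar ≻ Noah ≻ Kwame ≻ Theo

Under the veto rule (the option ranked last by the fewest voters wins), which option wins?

Last-place votes: Omar 27, Noah 0, Kwame 38, Diego 12, Theo 45.
Noah is ranked last by the fewest voters, so Noah wins.

Noah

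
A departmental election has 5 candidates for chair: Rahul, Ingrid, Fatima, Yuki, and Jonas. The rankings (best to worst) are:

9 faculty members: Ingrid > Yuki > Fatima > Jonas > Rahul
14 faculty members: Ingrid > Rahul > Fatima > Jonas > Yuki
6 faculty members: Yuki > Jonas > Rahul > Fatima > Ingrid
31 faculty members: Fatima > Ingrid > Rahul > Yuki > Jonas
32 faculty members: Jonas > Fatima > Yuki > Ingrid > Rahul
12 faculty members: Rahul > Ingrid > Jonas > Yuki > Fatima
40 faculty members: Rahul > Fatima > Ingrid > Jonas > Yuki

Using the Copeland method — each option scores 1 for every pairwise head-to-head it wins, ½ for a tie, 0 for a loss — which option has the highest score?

Fatima

Rahul: beats Yuki and Jonas; ties Fatima; loses to Ingrid → score 2.5.
Ingrid: beats Rahul, Yuki, and Jonas; loses to Fatima → score 3.
Fatima: beats Ingrid, Yuki, and Jonas; ties Rahul → score 3.5.
Yuki: loses to Rahul, Ingrid, Fatima, and Jonas → score 0.
Jonas: beats Yuki; loses to Rahul, Ingrid, and Fatima → score 1.
Fatima has the best pairwise record.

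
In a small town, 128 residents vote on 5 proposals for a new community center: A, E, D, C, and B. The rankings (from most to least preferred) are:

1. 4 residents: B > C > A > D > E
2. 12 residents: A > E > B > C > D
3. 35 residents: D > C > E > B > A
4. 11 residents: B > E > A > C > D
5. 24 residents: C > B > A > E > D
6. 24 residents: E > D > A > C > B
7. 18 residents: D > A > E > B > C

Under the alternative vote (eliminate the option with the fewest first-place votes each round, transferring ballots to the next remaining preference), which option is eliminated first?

Round 1: A 12, E 24, D 53, C 24, B 15. Eliminate A.

A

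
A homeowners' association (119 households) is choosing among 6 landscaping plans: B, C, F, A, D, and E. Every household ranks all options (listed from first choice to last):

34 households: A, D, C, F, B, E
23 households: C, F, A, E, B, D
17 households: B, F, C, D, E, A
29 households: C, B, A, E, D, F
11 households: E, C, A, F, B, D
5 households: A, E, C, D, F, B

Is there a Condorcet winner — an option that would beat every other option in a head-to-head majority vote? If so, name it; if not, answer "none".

C

C vs B: 102–17 for C.
C vs F: 102–17 for C.
C vs A: 80–39 for C.
C vs D: 85–34 for C.
C vs E: 103–16 for C.
C beats every other option head-to-head.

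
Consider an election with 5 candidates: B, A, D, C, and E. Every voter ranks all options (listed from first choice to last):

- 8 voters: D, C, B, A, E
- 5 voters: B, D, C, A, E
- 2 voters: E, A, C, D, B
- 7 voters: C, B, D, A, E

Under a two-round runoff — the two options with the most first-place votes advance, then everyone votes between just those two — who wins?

Round 1 first-place votes: B 5, A 0, D 8, C 7, E 2.
D and C advance.
Runoff: D is preferred to C by 13 voters; C by 9.
D wins the runoff.

D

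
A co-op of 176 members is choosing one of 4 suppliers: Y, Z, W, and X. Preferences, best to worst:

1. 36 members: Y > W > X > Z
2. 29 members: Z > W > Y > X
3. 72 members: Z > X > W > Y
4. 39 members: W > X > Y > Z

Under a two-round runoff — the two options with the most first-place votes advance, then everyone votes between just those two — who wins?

Round 1 first-place votes: Y 36, Z 101, W 39, X 0.
Z and W advance.
Runoff: Z is preferred to W by 101 voters; W by 75.
Z wins the runoff.

Z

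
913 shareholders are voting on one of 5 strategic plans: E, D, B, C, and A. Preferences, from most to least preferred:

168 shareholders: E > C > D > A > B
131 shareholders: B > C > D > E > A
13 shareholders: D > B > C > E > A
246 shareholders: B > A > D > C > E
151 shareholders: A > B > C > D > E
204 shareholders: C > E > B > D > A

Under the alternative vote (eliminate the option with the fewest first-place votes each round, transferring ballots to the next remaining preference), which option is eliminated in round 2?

Round 1: E 168, D 13, B 377, C 204, A 151. Eliminate D.
Round 2: E 168, B 390, C 204, A 151. Eliminate A.

A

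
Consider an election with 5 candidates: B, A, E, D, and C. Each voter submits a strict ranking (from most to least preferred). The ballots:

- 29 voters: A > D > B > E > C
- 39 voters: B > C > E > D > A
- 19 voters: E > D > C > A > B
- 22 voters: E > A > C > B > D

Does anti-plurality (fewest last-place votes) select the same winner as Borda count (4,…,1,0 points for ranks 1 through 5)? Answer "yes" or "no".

Anti-plurality — last-place votes: B 19, A 39, E 0, D 22, C 29. Winner: E.
Borda — scores: B 236, A 201, E 271, D 183, C 199. Winner: E.
The two methods agree.

yes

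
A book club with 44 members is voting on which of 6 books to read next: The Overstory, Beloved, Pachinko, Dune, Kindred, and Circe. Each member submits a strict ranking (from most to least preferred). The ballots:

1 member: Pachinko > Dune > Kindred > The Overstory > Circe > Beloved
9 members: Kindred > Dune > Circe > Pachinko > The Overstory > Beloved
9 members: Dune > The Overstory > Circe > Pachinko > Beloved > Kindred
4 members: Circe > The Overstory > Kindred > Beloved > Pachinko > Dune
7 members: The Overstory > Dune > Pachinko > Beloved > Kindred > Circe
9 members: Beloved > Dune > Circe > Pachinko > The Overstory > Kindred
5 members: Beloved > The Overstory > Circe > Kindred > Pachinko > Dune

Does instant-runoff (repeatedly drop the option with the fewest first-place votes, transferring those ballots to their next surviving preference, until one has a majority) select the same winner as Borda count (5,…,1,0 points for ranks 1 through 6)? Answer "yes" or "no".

Instant-runoff — R1 The Overstory 7, Beloved 14, Pachinko 1, Dune 9, Kindred 9, Circe 4 (Pachinko out); R2 The Overstory 7, Beloved 14, Dune 10, Kindred 9, Circe 4 (Circe out); R3 The Overstory 11, Beloved 14, Dune 10, Kindred 9 (Kindred out); R4 The Overstory 11, Beloved 14, Dune 19 (The Overstory out); R5 Beloved 18, Dune 26 (Dune winner). Winner: Dune.
Borda — scores: The Overstory 127, Beloved 101, Pachinko 89, Dune 149, Kindred 77, Circe 117. Winner: Dune.
The two methods agree.

yes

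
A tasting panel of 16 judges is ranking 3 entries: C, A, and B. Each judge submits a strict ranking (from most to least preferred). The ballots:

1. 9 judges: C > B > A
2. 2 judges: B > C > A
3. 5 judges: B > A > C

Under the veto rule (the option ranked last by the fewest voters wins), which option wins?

Last-place votes: C 5, A 11, B 0.
B is ranked last by the fewest voters, so B wins.

B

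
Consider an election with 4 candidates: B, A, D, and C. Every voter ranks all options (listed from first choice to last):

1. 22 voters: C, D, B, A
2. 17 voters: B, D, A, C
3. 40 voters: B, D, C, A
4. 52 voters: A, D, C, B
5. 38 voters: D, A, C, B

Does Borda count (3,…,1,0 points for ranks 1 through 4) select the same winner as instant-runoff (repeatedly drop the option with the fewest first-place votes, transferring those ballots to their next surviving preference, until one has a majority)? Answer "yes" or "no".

yes

Borda — scores: B 193, A 249, D 376, C 196. Winner: D.
Instant-runoff — R1 B 57, A 52, D 38, C 22 (C out); R2 B 57, A 52, D 60 (A out); R3 B 57, D 112 (D winner). Winner: D.
The two methods agree.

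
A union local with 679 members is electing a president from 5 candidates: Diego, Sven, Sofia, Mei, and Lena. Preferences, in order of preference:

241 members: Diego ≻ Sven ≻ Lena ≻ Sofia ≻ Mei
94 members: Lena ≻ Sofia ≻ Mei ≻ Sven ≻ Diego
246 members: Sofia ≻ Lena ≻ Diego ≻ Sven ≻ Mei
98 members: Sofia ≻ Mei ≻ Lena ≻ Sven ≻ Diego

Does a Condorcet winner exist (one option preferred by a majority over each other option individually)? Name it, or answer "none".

Sofia vs Diego: 438–241 for Sofia.
Sofia vs Sven: 438–241 for Sofia.
Sofia vs Mei: 679–0 for Sofia.
Sofia vs Lena: 344–335 for Sofia.
Sofia beats every other option head-to-head.

Sofia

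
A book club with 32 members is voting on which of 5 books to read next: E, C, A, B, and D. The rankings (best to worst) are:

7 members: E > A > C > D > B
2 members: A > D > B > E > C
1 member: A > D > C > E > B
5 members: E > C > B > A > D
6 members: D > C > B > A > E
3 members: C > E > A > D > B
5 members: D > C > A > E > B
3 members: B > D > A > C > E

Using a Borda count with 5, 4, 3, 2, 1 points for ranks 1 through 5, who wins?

C

E: 7·5 + 2·2 + 1·2 + 5·5 + 6·1 + 3·4 + 5·2 + 3·1 = 97
C: 7·3 + 2·1 + 1·3 + 5·4 + 6·4 + 3·5 + 5·4 + 3·2 = 111
A: 7·4 + 2·5 + 1·5 + 5·2 + 6·2 + 3·3 + 5·3 + 3·3 = 98
B: 7·1 + 2·3 + 1·1 + 5·3 + 6·3 + 3·1 + 5·1 + 3·5 = 70
D: 7·2 + 2·4 + 1·4 + 5·1 + 6·5 + 3·2 + 5·5 + 3·4 = 104
C has the highest Borda score (111).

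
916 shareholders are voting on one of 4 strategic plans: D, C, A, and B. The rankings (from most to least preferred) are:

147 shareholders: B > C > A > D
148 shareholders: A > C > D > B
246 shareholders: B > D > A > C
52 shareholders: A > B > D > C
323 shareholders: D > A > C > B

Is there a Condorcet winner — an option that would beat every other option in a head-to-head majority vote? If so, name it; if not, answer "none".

D

D vs C: 621–295 for D.
D vs A: 569–347 for D.
D vs B: 471–445 for D.
D beats every other option head-to-head.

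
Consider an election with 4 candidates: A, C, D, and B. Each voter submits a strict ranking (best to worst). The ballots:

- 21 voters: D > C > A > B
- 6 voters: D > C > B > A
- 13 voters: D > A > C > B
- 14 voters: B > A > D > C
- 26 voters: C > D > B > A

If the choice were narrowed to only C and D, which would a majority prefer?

Voters preferring C to D: 26; preferring D to C: 54.
D wins the head-to-head.

D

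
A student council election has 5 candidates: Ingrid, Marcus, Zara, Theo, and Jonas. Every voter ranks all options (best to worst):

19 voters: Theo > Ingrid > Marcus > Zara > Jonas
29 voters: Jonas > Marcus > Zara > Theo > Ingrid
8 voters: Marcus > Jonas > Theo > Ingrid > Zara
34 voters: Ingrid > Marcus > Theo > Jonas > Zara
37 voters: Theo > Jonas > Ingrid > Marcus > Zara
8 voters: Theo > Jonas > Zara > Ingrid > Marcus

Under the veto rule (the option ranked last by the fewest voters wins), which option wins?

Last-place votes: Ingrid 29, Marcus 8, Zara 79, Theo 0, Jonas 19.
Theo is ranked last by the fewest voters, so Theo wins.

Theo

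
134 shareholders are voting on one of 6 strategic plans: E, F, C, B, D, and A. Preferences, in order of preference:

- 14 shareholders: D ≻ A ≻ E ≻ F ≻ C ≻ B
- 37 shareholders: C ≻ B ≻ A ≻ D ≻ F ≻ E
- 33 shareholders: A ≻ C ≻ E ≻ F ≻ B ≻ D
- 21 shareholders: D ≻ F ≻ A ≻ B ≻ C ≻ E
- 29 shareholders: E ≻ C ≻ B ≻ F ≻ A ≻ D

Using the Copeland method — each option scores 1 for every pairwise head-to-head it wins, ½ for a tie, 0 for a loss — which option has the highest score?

E: beats F and B; loses to C, D, and A → score 2.
F: beats B; loses to E, C, D, and A → score 1.
C: beats E, F, B, and D; loses to A → score 4.
B: beats D; loses to E, F, C, and A → score 1.
D: beats E and F; loses to C, B, and A → score 2.
A: beats E, F, C, B, and D → score 5.
A has the best pairwise record.

A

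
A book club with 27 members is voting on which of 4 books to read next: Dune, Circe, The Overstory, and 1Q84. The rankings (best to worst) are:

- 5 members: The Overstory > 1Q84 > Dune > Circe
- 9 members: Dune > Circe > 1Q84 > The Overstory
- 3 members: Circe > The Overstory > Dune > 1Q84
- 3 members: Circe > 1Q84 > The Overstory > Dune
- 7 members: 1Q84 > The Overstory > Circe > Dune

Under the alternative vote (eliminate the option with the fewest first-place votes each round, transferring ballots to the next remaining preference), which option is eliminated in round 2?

Circe

Round 1: Dune 9, Circe 6, The Overstory 5, 1Q84 7. Eliminate The Overstory.
Round 2: Dune 9, Circe 6, 1Q84 12. Eliminate Circe.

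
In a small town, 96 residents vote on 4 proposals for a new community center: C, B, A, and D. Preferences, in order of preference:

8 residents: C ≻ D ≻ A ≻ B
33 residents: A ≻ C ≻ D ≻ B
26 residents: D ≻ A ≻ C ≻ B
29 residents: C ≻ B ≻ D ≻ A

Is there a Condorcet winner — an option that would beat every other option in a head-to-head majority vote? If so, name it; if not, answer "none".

none

Checking pairwise contests:
A beats C 59–37.
C beats B 96–0.
D beats A 63–33.
C beats D 70–26.
Every option loses at least one head-to-head, so there is no Condorcet winner.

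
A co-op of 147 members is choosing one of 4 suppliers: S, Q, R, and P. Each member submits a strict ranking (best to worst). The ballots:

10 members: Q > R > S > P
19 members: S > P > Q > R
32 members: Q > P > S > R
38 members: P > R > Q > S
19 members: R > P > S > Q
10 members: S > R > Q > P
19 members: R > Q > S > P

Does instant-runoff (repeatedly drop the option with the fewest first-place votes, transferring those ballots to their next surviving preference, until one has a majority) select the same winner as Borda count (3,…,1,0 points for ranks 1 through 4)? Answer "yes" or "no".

Instant-runoff — R1 S 29, Q 42, R 38, P 38 (S out); R2 Q 42, R 48, P 57 (Q out); R3 R 58, P 89 (P winner). Winner: P.
Borda — scores: S 167, Q 231, R 230, P 254. Winner: P.
The two methods agree.

yes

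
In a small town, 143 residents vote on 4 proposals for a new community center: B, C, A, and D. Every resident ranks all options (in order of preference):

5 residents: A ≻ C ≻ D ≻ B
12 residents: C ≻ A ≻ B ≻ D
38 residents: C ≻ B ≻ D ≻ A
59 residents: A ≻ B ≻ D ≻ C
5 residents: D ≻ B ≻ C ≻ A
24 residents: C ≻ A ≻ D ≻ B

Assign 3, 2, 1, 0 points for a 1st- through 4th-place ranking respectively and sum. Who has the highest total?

A

B: 5·0 + 12·1 + 38·2 + 59·2 + 5·2 + 24·0 = 216
C: 5·2 + 12·3 + 38·3 + 59·0 + 5·1 + 24·3 = 237
A: 5·3 + 12·2 + 38·0 + 59·3 + 5·0 + 24·2 = 264
D: 5·1 + 12·0 + 38·1 + 59·1 + 5·3 + 24·1 = 141
A has the highest Borda score (264).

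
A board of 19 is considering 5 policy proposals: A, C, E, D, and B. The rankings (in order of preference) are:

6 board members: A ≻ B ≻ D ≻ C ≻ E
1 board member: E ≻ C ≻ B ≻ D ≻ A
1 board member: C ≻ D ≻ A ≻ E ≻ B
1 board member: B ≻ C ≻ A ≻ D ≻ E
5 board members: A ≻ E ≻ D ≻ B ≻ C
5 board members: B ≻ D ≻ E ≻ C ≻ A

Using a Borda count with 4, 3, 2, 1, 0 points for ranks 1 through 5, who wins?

B

A: 6·4 + 1·0 + 1·2 + 1·2 + 5·4 + 5·0 = 48
C: 6·1 + 1·3 + 1·4 + 1·3 + 5·0 + 5·1 = 21
E: 6·0 + 1·4 + 1·1 + 1·0 + 5·3 + 5·2 = 30
D: 6·2 + 1·1 + 1·3 + 1·1 + 5·2 + 5·3 = 42
B: 6·3 + 1·2 + 1·0 + 1·4 + 5·1 + 5·4 = 49
B has the highest Borda score (49).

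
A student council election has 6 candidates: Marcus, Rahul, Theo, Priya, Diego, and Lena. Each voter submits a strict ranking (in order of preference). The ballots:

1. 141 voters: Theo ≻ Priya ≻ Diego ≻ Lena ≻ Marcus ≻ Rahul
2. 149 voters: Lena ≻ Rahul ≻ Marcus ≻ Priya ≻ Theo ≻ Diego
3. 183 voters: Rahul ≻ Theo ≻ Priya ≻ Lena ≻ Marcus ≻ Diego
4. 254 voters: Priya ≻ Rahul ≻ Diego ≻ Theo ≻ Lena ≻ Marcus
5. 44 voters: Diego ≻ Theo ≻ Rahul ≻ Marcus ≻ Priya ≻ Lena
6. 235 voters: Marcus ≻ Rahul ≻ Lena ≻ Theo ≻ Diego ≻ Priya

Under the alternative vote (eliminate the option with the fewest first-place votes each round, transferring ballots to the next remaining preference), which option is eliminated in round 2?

Round 1: Marcus 235, Rahul 183, Theo 141, Priya 254, Diego 44, Lena 149. Eliminate Diego.
Round 2: Marcus 235, Rahul 183, Theo 185, Priya 254, Lena 149. Eliminate Lena.

Lena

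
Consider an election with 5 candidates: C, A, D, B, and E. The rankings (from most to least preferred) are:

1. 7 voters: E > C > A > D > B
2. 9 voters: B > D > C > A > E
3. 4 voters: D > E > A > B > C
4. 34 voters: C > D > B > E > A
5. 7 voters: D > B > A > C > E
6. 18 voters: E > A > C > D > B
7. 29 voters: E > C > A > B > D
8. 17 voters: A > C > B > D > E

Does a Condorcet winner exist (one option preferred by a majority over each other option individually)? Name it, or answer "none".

C vs A: 79–46 for C.
C vs D: 105–20 for C.
C vs B: 105–20 for C.
C vs E: 67–58 for C.
C beats every other option head-to-head.

C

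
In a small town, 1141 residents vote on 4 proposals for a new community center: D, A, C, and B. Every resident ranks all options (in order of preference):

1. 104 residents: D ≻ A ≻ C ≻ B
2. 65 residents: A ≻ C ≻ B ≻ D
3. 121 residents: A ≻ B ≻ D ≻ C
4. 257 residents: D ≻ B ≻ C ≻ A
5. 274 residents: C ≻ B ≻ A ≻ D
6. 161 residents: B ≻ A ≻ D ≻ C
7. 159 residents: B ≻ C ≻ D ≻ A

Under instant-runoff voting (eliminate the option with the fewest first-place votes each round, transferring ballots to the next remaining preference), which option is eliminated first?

A

Round 1: D 361, A 186, C 274, B 320. Eliminate A.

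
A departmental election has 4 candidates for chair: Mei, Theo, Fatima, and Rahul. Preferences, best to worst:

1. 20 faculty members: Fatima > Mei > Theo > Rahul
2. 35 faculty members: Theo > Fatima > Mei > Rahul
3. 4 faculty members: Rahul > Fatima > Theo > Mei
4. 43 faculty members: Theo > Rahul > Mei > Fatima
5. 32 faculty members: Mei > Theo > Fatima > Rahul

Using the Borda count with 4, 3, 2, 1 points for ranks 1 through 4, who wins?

Mei: 20·3 + 35·2 + 4·1 + 43·2 + 32·4 = 348
Theo: 20·2 + 35·4 + 4·2 + 43·4 + 32·3 = 456
Fatima: 20·4 + 35·3 + 4·3 + 43·1 + 32·2 = 304
Rahul: 20·1 + 35·1 + 4·4 + 43·3 + 32·1 = 232
Theo has the highest Borda score (456).

Theo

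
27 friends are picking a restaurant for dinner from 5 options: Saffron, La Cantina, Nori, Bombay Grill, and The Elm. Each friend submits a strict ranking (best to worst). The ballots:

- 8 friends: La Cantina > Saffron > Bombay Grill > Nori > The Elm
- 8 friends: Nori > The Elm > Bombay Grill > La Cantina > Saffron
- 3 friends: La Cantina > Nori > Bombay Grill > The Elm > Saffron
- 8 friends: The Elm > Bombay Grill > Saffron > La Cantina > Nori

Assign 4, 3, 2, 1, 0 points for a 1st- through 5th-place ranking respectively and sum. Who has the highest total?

Saffron: 8·3 + 8·0 + 3·0 + 8·2 = 40
La Cantina: 8·4 + 8·1 + 3·4 + 8·1 = 60
Nori: 8·1 + 8·4 + 3·3 + 8·0 = 49
Bombay Grill: 8·2 + 8·2 + 3·2 + 8·3 = 62
The Elm: 8·0 + 8·3 + 3·1 + 8·4 = 59
Bombay Grill has the highest Borda score (62).

Bombay Grill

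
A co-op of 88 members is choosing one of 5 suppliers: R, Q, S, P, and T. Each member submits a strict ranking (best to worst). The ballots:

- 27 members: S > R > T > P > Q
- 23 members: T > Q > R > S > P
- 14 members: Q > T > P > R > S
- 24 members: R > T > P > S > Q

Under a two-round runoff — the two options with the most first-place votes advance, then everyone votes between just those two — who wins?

Round 1 first-place votes: R 24, Q 14, S 27, P 0, T 23.
S and R advance.
Runoff: S is preferred to R by 27 voters; R by 61.
R wins the runoff.

R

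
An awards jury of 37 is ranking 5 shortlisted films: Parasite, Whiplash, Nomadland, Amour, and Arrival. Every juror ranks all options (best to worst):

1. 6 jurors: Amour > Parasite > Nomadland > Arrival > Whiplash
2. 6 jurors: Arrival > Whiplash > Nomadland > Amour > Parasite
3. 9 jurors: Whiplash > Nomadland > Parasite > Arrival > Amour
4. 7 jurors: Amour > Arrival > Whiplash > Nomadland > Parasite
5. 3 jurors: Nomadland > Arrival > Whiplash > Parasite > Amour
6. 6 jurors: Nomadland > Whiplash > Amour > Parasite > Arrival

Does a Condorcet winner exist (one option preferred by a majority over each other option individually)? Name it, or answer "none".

Checking pairwise contests:
Whiplash beats Parasite 31–6.
Arrival beats Whiplash 22–15.
Whiplash beats Nomadland 22–15.
Whiplash beats Amour 24–13.
Parasite beats Arrival 21–16.
Every option loses at least one head-to-head, so there is no Condorcet winner.

none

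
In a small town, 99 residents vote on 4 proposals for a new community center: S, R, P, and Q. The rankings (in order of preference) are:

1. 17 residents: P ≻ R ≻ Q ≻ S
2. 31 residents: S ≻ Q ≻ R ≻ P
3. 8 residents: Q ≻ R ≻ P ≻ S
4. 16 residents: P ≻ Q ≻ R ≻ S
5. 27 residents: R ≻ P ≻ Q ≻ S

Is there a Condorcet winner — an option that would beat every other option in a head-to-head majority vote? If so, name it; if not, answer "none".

none

Checking pairwise contests:
R beats S 68–31.
Q beats R 55–44.
R beats P 66–33.
P beats Q 60–39.
Every option loses at least one head-to-head, so there is no Condorcet winner.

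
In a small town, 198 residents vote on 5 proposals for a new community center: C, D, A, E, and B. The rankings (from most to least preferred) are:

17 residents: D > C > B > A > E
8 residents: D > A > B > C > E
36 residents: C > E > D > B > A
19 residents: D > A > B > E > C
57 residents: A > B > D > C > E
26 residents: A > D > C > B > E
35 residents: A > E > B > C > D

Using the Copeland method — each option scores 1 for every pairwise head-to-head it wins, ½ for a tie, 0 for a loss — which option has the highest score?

C: beats E; loses to D, A, and B → score 1.
D: beats C, E, and B; loses to A → score 3.
A: beats C, D, E, and B → score 4.
E: loses to C, D, A, and B → score 0.
B: beats C and E; loses to D and A → score 2.
A has the best pairwise record.

A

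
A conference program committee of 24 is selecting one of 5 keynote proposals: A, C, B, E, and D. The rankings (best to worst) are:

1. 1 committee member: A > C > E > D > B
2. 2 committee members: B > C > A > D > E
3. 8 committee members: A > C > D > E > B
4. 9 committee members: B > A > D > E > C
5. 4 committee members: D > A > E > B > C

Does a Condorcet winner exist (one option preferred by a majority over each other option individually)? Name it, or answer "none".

A

A vs C: 22–2 for A.
A vs B: 13–11 for A.
A vs E: 24–0 for A.
A vs D: 20–4 for A.
A beats every other option head-to-head.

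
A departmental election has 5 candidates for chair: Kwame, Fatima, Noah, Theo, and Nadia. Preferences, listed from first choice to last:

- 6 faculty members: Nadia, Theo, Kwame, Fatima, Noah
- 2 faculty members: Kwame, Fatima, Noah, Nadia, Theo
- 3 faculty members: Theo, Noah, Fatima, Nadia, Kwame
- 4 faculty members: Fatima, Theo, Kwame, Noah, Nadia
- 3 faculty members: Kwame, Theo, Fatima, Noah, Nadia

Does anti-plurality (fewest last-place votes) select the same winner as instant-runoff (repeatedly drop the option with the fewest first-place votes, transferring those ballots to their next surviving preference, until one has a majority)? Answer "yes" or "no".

Anti-plurality — last-place votes: Kwame 3, Fatima 0, Noah 6, Theo 2, Nadia 7. Winner: Fatima.
Instant-runoff — R1 Kwame 5, Fatima 4, Noah 0, Theo 3, Nadia 6 (Noah out); R2 Kwame 5, Fatima 4, Theo 3, Nadia 6 (Theo out); R3 Kwame 5, Fatima 7, Nadia 6 (Kwame out); R4 Fatima 12, Nadia 6 (Fatima winner). Winner: Fatima.
The two methods agree.

yes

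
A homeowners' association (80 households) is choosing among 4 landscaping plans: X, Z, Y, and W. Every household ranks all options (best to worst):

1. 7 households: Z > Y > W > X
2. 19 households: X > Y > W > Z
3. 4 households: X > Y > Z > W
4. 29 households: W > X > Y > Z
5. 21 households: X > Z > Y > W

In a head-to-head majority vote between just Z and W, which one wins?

Voters preferring Z to W: 32; preferring W to Z: 48.
W wins the head-to-head.

W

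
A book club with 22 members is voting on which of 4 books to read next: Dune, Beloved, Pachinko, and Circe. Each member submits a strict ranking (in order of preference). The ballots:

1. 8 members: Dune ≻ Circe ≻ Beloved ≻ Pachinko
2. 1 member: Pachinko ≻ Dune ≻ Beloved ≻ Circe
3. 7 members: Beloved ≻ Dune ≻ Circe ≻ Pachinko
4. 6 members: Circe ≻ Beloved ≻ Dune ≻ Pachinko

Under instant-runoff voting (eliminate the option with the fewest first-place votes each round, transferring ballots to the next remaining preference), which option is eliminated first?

Pachinko

Round 1: Dune 8, Beloved 7, Pachinko 1, Circe 6. Eliminate Pachinko.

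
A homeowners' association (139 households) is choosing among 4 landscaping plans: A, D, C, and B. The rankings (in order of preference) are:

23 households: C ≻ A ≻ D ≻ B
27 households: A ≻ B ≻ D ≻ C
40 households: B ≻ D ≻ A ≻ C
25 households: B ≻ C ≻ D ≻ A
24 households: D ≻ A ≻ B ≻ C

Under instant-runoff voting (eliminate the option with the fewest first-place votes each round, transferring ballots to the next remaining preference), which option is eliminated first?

C

Round 1: A 27, D 24, C 23, B 65. Eliminate C.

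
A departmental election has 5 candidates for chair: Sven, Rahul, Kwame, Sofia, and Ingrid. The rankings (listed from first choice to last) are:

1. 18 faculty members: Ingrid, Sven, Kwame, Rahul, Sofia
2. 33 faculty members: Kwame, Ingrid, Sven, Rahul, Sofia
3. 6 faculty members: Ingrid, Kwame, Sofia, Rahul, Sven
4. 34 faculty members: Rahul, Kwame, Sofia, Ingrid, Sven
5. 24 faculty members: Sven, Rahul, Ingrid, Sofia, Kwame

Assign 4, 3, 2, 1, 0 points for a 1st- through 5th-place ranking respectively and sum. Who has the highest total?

Kwame

Sven: 18·3 + 33·2 + 6·0 + 34·0 + 24·4 = 216
Rahul: 18·1 + 33·1 + 6·1 + 34·4 + 24·3 = 265
Kwame: 18·2 + 33·4 + 6·3 + 34·3 + 24·0 = 288
Sofia: 18·0 + 33·0 + 6·2 + 34·2 + 24·1 = 104
Ingrid: 18·4 + 33·3 + 6·4 + 34·1 + 24·2 = 277
Kwame has the highest Borda score (288).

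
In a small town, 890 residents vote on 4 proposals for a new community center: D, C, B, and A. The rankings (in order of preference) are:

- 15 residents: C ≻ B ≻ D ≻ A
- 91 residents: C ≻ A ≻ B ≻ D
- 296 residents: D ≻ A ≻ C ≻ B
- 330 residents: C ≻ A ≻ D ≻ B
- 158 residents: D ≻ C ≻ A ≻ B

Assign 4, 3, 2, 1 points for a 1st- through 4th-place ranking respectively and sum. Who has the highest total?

C

D: 15·2 + 91·1 + 296·4 + 330·2 + 158·4 = 2597
C: 15·4 + 91·4 + 296·2 + 330·4 + 158·3 = 2810
B: 15·3 + 91·2 + 296·1 + 330·1 + 158·1 = 1011
A: 15·1 + 91·3 + 296·3 + 330·3 + 158·2 = 2482
C has the highest Borda score (2810).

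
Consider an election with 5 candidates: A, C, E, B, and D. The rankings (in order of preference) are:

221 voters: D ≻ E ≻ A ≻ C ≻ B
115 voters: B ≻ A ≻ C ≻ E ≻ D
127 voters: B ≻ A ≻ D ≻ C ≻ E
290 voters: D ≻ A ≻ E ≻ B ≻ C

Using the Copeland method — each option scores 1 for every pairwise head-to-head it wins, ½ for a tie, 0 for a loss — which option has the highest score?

D

A: beats C, E, and B; loses to D → score 3.
C: loses to A, E, B, and D → score 0.
E: beats C and B; loses to A and D → score 2.
B: beats C; loses to A, E, and D → score 1.
D: beats A, C, E, and B → score 4.
D has the best pairwise record.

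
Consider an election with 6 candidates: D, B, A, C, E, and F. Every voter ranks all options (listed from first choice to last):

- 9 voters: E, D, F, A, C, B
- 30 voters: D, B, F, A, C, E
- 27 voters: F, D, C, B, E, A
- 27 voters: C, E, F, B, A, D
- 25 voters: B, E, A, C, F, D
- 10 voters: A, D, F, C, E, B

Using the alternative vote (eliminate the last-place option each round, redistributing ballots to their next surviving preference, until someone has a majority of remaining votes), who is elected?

D

Round 1: D 30, B 25, A 10, C 27, E 9, F 27. Eliminate E.
Round 2: D 39, B 25, A 10, C 27, F 27. Eliminate A.
Round 3: D 49, B 25, C 27, F 27. Eliminate B.
Round 4: D 49, C 52, F 27. Eliminate F.
Round 5: D 76, C 52. D has a majority.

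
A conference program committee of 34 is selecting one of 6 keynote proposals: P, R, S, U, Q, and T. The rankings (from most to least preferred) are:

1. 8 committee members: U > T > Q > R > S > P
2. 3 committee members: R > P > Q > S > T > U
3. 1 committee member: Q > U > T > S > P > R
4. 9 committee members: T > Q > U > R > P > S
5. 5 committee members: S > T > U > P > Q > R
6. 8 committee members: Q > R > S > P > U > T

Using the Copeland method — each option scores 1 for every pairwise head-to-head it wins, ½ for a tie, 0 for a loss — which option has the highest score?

T

P: loses to R, S, U, Q, and T → score 0.
R: beats P and S; loses to U, Q, and T → score 2.
S: beats P; loses to R, U, Q, and T → score 1.
U: beats P, R, and S; ties T; loses to Q → score 3.5.
Q: beats P, R, S, and U; loses to T → score 4.
T: beats P, R, S, and Q; ties U → score 4.5.
T has the best pairwise record.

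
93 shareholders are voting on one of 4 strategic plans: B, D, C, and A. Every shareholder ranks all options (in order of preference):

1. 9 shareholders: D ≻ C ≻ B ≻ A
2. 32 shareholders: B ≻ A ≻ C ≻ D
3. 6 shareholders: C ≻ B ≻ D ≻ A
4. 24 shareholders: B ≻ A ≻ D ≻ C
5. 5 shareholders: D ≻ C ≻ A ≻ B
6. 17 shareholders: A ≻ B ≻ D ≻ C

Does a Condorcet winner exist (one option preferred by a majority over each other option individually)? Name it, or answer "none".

B

B vs D: 79–14 for B.
B vs C: 73–20 for B.
B vs A: 71–22 for B.
B beats every other option head-to-head.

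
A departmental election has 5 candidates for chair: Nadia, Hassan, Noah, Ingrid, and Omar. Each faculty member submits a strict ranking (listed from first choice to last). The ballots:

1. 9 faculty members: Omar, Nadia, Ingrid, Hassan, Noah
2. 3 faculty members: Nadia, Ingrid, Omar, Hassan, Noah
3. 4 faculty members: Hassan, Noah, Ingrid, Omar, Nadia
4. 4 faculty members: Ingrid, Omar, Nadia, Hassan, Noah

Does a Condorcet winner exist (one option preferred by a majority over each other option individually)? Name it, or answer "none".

none

Checking pairwise contests:
Omar beats Nadia 17–3.
Nadia beats Hassan 16–4.
Nadia beats Noah 16–4.
Nadia beats Ingrid 12–8.
Ingrid beats Omar 11–9.
Every option loses at least one head-to-head, so there is no Condorcet winner.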